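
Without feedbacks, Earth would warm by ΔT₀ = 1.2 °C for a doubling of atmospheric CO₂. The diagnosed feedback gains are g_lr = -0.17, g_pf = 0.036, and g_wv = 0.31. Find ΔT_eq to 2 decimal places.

1.46 °C

Total gain g = -0.17 + 0.036 + 0.31 = 0.176.
Amplification A = 1/(1 − 0.176) = 1.214.
ΔT = 1.2 × 1.214 = 1.46 °C.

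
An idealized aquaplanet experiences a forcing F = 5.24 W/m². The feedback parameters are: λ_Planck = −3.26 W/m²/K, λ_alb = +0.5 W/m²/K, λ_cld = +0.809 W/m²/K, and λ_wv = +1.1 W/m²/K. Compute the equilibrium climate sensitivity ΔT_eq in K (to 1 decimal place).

6.2 K

Net feedback parameter λ = (−3.26) + (+0.5) + (+0.809) + (+1.1) = -0.851 W/m²/K.
ΔT = −F/λ = −5.24/(-0.851) = 6.2 K.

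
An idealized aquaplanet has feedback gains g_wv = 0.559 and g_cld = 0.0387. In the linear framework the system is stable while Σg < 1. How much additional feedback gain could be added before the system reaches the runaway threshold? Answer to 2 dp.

Current total gain = 0.559 + 0.0387 = 0.5977.
Margin to runaway = 1 − 0.5977 = 0.40.

0.40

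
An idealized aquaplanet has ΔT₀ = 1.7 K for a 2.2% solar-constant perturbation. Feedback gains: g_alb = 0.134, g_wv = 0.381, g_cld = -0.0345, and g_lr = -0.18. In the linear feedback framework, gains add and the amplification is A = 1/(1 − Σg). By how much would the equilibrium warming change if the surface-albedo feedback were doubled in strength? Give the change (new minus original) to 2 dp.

0.58 K

Original: g = 0.3005, ΔT = 1.7/(1−0.3005) = 2.4303 K.
With doubled surface-albedo: g' = 0.4345, ΔT' = 1.7/(1−0.4345) = 3.0062 K.
Change = 3.0062 − 2.4303 = 0.58 K.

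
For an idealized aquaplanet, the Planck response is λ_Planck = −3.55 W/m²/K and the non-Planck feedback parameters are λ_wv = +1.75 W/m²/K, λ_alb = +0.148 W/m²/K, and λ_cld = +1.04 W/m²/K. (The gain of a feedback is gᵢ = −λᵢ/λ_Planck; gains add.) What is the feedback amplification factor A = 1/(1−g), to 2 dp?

Convert to gains: g_wv = 1.75/3.55 = 0.493; g_alb = 0.148/3.55 = 0.04169; g_cld = 1.04/3.55 = 0.293.
Total gain g = 0.82769.
A = 1/(1 − 0.82769) = 5.80.

5.80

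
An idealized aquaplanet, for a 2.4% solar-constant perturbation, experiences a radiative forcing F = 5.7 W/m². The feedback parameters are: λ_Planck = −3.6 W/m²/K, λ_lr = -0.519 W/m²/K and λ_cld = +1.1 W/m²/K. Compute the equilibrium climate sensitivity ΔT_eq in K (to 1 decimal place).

Net feedback parameter λ = (−3.6) + (-0.519) + (+1.1) = -3.019 W/m²/K.
ΔT = −F/λ = −5.7/(-3.019) = 1.9 K.

1.9 K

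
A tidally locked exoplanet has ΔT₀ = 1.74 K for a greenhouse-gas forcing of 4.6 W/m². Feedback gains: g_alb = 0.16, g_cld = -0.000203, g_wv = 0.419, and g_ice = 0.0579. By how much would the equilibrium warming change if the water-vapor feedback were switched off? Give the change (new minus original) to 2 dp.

Original: g = 0.636697, ΔT = 1.74/(1−0.636697) = 4.7894 K.
Without water-vapor: g' = 0.217697, ΔT' = 1.74/(1−0.217697) = 2.2242 K.
Change = 2.2242 − 4.7894 = -2.57 K.

-2.57 K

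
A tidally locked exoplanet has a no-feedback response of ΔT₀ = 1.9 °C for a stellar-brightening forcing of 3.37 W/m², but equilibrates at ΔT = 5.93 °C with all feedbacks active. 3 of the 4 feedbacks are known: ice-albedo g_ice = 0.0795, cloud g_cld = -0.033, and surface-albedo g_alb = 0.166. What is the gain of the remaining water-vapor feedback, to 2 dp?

0.47

Amplification A = ΔT/ΔT₀ = 5.93/1.9 = 3.121.
Total gain g = 1 − 1/A = 1 − 1/3.121 = 0.6796.
Known gains sum to 0.0795 − 0.033 + 0.166 = 0.2125.
g_wv = 0.6796 − 0.2125 = 0.47.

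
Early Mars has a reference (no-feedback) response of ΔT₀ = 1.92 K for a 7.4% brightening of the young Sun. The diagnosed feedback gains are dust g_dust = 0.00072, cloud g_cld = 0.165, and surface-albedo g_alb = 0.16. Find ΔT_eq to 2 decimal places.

2.85 K

Total gain g = 0.00072 + 0.165 + 0.16 = 0.32572.
Amplification A = 1/(1 − 0.32572) = 1.483.
ΔT = 1.92 × 1.483 = 2.85 K.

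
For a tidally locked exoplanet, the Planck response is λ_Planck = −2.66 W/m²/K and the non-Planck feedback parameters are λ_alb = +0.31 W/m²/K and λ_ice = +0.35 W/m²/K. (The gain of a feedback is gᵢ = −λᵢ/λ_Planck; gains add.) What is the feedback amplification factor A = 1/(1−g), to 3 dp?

1.330

Convert to gains: g_alb = 0.31/2.66 = 0.1165; g_ice = 0.35/2.66 = 0.1316.
Total gain g = 0.2481.
A = 1/(1 − 0.2481) = 1.330.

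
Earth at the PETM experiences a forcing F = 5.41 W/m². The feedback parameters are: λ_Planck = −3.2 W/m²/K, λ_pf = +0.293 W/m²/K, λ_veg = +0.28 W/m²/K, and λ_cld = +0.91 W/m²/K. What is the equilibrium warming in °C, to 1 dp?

3.2 °C

Net feedback parameter λ = (−3.2) + (+0.293) + (+0.28) + (+0.91) = -1.717 W/m²/K.
ΔT = −F/λ = −5.41/(-1.717) = 3.2 °C.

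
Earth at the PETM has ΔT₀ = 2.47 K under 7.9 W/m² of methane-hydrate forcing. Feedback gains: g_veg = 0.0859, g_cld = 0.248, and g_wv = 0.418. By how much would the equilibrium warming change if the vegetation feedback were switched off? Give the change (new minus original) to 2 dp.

-2.56 K

Original: g = 0.7519, ΔT = 2.47/(1−0.7519) = 9.9557 K.
Without vegetation: g' = 0.666, ΔT' = 2.47/(1−0.666) = 7.3952 K.
Change = 7.3952 − 9.9557 = -2.56 K.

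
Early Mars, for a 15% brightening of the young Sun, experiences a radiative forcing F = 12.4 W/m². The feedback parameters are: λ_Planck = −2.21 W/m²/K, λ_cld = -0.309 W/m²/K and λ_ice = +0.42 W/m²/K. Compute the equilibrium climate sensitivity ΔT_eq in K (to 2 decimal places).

Net feedback parameter λ = (−2.21) + (-0.309) + (+0.42) = -2.099 W/m²/K.
ΔT = −F/λ = −12.4/(-2.099) = 5.91 K.

5.91 K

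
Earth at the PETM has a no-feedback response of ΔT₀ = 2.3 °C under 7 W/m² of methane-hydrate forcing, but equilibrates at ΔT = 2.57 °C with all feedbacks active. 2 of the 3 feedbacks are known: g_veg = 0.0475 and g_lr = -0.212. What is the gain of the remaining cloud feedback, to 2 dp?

0.27

Amplification A = ΔT/ΔT₀ = 2.57/2.3 = 1.117.
Total gain g = 1 − 1/A = 1 − 1/1.117 = 0.1047.
Known gains sum to 0.0475 − 0.212 = -0.1645.
g_cld = 0.1047 + 0.1645 = 0.27.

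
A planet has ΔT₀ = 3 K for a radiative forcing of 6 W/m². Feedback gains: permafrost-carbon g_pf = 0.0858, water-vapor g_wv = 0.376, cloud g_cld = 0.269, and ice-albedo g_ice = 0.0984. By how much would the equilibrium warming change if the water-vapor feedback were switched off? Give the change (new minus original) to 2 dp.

Original: g = 0.8292, ΔT = 3/(1−0.8292) = 17.5644 K.
Without water-vapor: g' = 0.4532, ΔT' = 3/(1−0.4532) = 5.4865 K.
Change = 5.4865 − 17.5644 = -12.08 K.

-12.08 K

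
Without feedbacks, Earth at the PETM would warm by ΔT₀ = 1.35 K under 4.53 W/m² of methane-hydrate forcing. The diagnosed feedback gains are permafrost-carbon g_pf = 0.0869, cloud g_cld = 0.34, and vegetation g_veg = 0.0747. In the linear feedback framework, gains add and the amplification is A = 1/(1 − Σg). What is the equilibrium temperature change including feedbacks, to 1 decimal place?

2.7 K

Total gain g = 0.0869 + 0.34 + 0.0747 = 0.5016.
Amplification A = 1/(1 − 0.5016) = 2.006.
ΔT = 1.35 × 2.006 = 2.7 K.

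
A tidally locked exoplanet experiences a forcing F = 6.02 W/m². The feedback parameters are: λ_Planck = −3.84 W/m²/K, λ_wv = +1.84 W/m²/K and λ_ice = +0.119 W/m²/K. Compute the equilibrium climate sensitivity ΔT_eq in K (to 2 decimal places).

Net feedback parameter λ = (−3.84) + (+1.84) + (+0.119) = -1.881 W/m²/K.
ΔT = −F/λ = −6.02/(-1.881) = 3.20 K.

3.20 K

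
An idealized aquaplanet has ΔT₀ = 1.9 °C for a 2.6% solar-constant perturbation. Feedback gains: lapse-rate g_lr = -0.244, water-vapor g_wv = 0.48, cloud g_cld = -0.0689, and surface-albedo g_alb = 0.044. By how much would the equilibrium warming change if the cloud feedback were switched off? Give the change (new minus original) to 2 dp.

Original: g = 0.2111, ΔT = 1.9/(1−0.2111) = 2.4084 °C.
Without cloud: g' = 0.28, ΔT' = 1.9/(1−0.28) = 2.6389 °C.
Change = 2.6389 − 2.4084 = 0.23 °C.

0.23 °C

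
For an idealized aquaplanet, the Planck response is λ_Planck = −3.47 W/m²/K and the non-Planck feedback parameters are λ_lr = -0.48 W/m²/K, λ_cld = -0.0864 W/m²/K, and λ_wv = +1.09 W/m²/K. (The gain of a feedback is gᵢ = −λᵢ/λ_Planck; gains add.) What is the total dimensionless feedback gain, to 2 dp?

Convert to gains: g_lr = -0.48/3.47 = -0.1383; g_cld = -0.0864/3.47 = -0.0249; g_wv = 1.09/3.47 = 0.3141.
Total gain g = 0.1509.

0.15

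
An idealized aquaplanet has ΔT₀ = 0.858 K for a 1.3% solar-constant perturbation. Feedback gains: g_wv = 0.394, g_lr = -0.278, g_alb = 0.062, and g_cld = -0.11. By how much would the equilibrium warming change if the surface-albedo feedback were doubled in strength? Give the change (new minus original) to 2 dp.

0.07 K

Original: g = 0.068, ΔT = 0.858/(1−0.068) = 0.9206 K.
With doubled surface-albedo: g' = 0.13, ΔT' = 0.858/(1−0.13) = 0.9862 K.
Change = 0.9862 − 0.9206 = 0.07 K.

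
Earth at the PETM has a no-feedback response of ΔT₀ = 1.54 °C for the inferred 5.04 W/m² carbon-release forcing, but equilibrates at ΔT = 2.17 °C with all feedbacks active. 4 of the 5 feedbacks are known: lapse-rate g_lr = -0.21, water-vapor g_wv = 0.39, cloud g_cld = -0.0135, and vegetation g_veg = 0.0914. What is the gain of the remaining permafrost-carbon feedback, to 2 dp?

0.03

Amplification A = ΔT/ΔT₀ = 2.17/1.54 = 1.409.
Total gain g = 1 − 1/A = 1 − 1/1.409 = 0.2903.
Known gains sum to -0.21 + 0.39 − 0.0135 + 0.0914 = 0.2579.
g_pf = 0.2903 − 0.2579 = 0.03.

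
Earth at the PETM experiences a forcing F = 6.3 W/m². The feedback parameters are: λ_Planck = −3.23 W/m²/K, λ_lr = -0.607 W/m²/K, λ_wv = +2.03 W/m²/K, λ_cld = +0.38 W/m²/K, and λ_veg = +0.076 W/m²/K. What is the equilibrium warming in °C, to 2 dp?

Net feedback parameter λ = (−3.23) + (-0.607) + (+2.03) + (+0.38) + (+0.076) = -1.351 W/m²/K.
ΔT = −F/λ = −6.3/(-1.351) = 4.66 °C.

4.66 °C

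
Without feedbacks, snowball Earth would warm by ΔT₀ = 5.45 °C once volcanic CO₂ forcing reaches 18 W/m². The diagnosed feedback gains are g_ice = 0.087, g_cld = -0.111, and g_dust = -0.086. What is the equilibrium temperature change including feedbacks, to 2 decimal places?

4.91 °C

Total gain g = 0.087 − 0.111 − 0.086 = -0.11.
Amplification A = 1/(1 + 0.11) = 0.9009.
ΔT = 5.45 × 0.9009 = 4.91 °C.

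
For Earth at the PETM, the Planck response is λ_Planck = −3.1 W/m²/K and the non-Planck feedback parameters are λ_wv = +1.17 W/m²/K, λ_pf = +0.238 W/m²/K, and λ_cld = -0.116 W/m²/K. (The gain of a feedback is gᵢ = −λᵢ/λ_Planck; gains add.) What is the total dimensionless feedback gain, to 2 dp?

0.42

Convert to gains: g_wv = 1.17/3.1 = 0.3774; g_pf = 0.238/3.1 = 0.07677; g_cld = -0.116/3.1 = -0.03742.
Total gain g = 0.41675.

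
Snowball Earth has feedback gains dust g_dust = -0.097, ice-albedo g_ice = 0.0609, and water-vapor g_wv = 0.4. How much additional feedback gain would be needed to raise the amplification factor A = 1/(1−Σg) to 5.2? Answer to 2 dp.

Current total gain = 0.3639.
Target gain for A = 5.2: g* = 1 − 1/5.2 = 0.8077.
Additional gain needed = 0.8077 − 0.3639 = 0.44.

0.44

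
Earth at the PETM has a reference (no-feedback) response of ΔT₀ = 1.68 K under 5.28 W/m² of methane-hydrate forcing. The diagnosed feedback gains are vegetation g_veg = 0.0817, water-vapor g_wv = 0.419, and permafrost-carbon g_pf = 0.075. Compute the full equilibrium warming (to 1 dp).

4.0 K

Total gain g = 0.0817 + 0.419 + 0.075 = 0.5757.
Amplification A = 1/(1 − 0.5757) = 2.357.
ΔT = 1.68 × 2.357 = 4.0 K.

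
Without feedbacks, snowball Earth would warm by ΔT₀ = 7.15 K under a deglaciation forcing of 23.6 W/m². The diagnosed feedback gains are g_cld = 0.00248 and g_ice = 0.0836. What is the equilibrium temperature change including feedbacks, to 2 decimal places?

Total gain g = 0.00248 + 0.0836 = 0.08608.
Amplification A = 1/(1 − 0.08608) = 1.094.
ΔT = 7.15 × 1.094 = 7.82 K.

7.82 K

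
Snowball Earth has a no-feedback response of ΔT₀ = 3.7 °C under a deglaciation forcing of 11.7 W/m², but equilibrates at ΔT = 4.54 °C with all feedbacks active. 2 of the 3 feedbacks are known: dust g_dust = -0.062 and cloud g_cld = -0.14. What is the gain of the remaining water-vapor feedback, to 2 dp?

Amplification A = ΔT/ΔT₀ = 4.54/3.7 = 1.227.
Total gain g = 1 − 1/A = 1 − 1/1.227 = 0.185.
Known gains sum to -0.062 − 0.14 = -0.202.
g_wv = 0.185 + 0.202 = 0.39.

0.39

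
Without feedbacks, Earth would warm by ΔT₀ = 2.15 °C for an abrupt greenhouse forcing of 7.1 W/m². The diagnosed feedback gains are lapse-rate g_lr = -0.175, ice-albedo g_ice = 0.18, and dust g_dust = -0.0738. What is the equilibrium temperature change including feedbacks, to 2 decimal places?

2.01 °C

Total gain g = -0.175 + 0.18 − 0.0738 = -0.0688.
Amplification A = 1/(1 + 0.0688) = 0.9356.
ΔT = 2.15 × 0.9356 = 2.01 °C.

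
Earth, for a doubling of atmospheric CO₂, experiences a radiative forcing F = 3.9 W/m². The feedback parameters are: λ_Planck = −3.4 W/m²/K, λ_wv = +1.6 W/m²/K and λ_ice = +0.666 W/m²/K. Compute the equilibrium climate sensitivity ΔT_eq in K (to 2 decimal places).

Net feedback parameter λ = (−3.4) + (+1.6) + (+0.666) = -1.134 W/m²/K.
ΔT = −F/λ = −3.9/(-1.134) = 3.44 K.

3.44 K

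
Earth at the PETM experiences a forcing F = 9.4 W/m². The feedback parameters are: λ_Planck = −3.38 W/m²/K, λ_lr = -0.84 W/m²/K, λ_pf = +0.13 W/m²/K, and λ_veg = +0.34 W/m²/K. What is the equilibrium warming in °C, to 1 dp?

2.5 °C

Net feedback parameter λ = (−3.38) + (-0.84) + (+0.13) + (+0.34) = -3.75 W/m²/K.
ΔT = −F/λ = −9.4/(-3.75) = 2.5 °C.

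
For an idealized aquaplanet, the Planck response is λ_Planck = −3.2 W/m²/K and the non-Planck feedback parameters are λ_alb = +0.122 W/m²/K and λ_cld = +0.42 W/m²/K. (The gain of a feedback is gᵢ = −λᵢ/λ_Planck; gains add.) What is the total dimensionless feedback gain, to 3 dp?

0.169

Convert to gains: g_alb = 0.122/3.2 = 0.03812; g_cld = 0.42/3.2 = 0.1312.
Total gain g = 0.16932.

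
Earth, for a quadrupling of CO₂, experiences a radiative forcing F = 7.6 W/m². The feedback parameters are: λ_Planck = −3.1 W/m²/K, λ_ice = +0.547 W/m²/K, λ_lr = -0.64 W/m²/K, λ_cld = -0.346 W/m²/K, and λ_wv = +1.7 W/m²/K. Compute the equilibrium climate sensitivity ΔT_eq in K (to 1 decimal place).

Net feedback parameter λ = (−3.1) + (+0.547) + (-0.64) + (-0.346) + (+1.7) = -1.839 W/m²/K.
ΔT = −F/λ = −7.6/(-1.839) = 4.1 K.

4.1 K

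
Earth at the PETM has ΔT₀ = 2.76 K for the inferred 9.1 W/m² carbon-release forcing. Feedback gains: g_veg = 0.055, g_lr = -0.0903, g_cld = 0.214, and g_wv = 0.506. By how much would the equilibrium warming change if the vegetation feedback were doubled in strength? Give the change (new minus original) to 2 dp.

Original: g = 0.6847, ΔT = 2.76/(1−0.6847) = 8.7536 K.
With doubled vegetation: g' = 0.7397, ΔT' = 2.76/(1−0.7397) = 10.6032 K.
Change = 10.6032 − 8.7536 = 1.85 K.

1.85 K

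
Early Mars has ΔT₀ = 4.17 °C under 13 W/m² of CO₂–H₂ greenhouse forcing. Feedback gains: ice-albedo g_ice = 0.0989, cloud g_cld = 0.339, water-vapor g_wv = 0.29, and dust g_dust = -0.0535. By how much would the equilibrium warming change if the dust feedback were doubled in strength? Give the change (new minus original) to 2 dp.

-1.81 °C

Original: g = 0.6744, ΔT = 4.17/(1−0.6744) = 12.8071 °C.
With doubled dust: g' = 0.6209, ΔT' = 4.17/(1−0.6209) = 10.9997 °C.
Change = 10.9997 − 12.8071 = -1.81 °C.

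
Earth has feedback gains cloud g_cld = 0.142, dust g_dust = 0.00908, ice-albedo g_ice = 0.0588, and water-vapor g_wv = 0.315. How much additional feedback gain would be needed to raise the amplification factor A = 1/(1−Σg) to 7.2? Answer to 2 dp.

0.34

Current total gain = 0.52488.
Target gain for A = 7.2: g* = 1 − 1/7.2 = 0.8611.
Additional gain needed = 0.8611 − 0.52488 = 0.34.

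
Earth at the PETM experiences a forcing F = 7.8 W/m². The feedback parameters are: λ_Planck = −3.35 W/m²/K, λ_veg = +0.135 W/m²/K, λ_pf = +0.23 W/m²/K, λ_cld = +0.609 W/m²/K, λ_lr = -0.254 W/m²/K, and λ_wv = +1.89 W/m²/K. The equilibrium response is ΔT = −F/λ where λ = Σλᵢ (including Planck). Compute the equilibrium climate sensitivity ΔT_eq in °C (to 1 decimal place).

10.5 °C

Net feedback parameter λ = (−3.35) + (+0.135) + (+0.23) + (+0.609) + (-0.254) + (+1.89) = -0.74 W/m²/K.
ΔT = −F/λ = −7.8/(-0.74) = 10.5 °C.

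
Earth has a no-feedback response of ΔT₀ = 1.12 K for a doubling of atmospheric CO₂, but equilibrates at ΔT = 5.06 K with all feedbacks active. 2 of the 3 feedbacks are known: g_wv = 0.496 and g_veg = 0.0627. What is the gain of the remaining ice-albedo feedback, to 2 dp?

0.22

Amplification A = ΔT/ΔT₀ = 5.06/1.12 = 4.518.
Total gain g = 1 − 1/A = 1 − 1/4.518 = 0.7787.
Known gains sum to 0.496 + 0.0627 = 0.5587.
g_ice = 0.7787 − 0.5587 = 0.22.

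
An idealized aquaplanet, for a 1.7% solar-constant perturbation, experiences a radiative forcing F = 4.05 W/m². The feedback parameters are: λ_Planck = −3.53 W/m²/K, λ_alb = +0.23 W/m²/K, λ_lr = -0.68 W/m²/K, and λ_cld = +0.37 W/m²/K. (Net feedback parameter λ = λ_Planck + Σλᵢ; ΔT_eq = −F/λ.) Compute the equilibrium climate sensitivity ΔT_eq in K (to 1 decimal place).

1.1 K

Net feedback parameter λ = (−3.53) + (+0.23) + (-0.68) + (+0.37) = -3.61 W/m²/K.
ΔT = −F/λ = −4.05/(-3.61) = 1.1 K.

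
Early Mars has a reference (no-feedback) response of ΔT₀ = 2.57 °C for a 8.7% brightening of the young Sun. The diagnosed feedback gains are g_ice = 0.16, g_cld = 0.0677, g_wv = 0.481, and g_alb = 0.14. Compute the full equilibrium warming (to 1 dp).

Total gain g = 0.16 + 0.0677 + 0.481 + 0.14 = 0.8487.
Amplification A = 1/(1 − 0.8487) = 6.609.
ΔT = 2.57 × 6.609 = 17.0 °C.

17.0 °C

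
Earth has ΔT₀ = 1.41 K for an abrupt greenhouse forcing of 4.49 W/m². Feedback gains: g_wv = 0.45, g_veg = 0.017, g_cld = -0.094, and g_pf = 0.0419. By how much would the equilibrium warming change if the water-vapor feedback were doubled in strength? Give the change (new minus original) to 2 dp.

Original: g = 0.4149, ΔT = 1.41/(1−0.4149) = 2.4098 K.
With doubled water-vapor: g' = 0.8649, ΔT' = 1.41/(1−0.8649) = 10.4367 K.
Change = 10.4367 − 2.4098 = 8.03 K.

8.03 K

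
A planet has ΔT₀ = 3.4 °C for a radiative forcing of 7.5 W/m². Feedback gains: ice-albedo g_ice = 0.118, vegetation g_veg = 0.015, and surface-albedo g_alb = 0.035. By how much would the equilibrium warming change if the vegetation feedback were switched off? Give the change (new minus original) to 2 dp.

Original: g = 0.168, ΔT = 3.4/(1−0.168) = 4.0865 °C.
Without vegetation: g' = 0.153, ΔT' = 3.4/(1−0.153) = 4.0142 °C.
Change = 4.0142 − 4.0865 = -0.07 °C.

-0.07 °C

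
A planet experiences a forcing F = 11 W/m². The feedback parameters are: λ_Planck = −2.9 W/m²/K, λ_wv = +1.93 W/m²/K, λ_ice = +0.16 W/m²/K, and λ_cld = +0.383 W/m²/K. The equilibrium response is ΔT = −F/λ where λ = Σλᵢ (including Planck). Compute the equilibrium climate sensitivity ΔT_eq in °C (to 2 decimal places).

25.76 °C

Net feedback parameter λ = (−2.9) + (+1.93) + (+0.16) + (+0.383) = -0.427 W/m²/K.
ΔT = −F/λ = −11/(-0.427) = 25.76 °C.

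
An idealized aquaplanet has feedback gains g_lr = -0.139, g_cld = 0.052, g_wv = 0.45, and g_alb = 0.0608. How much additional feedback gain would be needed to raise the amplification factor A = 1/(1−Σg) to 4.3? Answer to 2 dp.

Current total gain = 0.4238.
Target gain for A = 4.3: g* = 1 − 1/4.3 = 0.7674.
Additional gain needed = 0.7674 − 0.4238 = 0.34.

0.34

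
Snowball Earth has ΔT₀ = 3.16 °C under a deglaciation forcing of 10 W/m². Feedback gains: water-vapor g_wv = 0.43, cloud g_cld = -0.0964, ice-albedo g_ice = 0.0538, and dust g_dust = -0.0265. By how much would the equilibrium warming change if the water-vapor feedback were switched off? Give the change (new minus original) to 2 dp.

-1.99 °C

Original: g = 0.3609, ΔT = 3.16/(1−0.3609) = 4.9445 °C.
Without water-vapor: g' = -0.0691, ΔT' = 3.16/(1+0.0691) = 2.9558 °C.
Change = 2.9558 − 4.9445 = -1.99 °C.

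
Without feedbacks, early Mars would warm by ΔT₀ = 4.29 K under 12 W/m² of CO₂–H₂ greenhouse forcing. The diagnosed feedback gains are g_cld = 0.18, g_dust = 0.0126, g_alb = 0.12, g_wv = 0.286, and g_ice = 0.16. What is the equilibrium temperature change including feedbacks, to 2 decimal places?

17.77 K

Total gain g = 0.18 + 0.0126 + 0.12 + 0.286 + 0.16 = 0.7586.
Amplification A = 1/(1 − 0.7586) = 4.143.
ΔT = 4.29 × 4.143 = 17.77 K.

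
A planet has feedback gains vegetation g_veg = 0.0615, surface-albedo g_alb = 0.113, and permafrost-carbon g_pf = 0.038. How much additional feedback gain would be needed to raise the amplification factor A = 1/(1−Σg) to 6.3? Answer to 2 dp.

0.63

Current total gain = 0.2125.
Target gain for A = 6.3: g* = 1 − 1/6.3 = 0.8413.
Additional gain needed = 0.8413 − 0.2125 = 0.63.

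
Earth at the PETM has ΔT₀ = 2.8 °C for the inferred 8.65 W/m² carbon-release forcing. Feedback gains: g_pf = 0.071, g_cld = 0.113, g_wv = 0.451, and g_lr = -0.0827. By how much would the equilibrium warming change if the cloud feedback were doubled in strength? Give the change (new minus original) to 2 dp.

Original: g = 0.5523, ΔT = 2.8/(1−0.5523) = 6.2542 °C.
With doubled cloud: g' = 0.6653, ΔT' = 2.8/(1−0.6653) = 8.3657 °C.
Change = 8.3657 − 6.2542 = 2.11 °C.

2.11 °C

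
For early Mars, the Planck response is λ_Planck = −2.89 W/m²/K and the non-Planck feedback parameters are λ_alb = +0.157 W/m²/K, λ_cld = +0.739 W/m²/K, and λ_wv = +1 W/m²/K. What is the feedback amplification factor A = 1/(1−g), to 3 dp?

2.907

Convert to gains: g_alb = 0.157/2.89 = 0.05433; g_cld = 0.739/2.89 = 0.2557; g_wv = 1/2.89 = 0.346.
Total gain g = 0.65603.
A = 1/(1 − 0.65603) = 2.907.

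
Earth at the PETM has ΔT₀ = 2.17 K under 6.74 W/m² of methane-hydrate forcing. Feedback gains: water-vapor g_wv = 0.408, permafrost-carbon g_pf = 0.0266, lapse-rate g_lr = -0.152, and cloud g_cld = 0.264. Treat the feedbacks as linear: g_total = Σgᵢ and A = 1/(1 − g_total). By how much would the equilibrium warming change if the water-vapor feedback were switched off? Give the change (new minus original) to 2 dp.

-2.27 K

Original: g = 0.5466, ΔT = 2.17/(1−0.5466) = 4.7861 K.
Without water-vapor: g' = 0.1386, ΔT' = 2.17/(1−0.1386) = 2.5192 K.
Change = 2.5192 − 4.7861 = -2.27 K.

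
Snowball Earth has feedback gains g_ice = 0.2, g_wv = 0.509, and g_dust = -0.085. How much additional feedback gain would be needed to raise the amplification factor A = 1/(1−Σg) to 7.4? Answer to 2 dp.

0.24

Current total gain = 0.624.
Target gain for A = 7.4: g* = 1 − 1/7.4 = 0.8649.
Additional gain needed = 0.8649 − 0.624 = 0.24.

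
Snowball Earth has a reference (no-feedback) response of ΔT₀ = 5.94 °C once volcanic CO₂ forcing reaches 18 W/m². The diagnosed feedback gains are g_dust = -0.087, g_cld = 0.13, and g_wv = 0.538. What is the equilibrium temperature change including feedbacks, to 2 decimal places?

Total gain g = -0.087 + 0.13 + 0.538 = 0.581.
Amplification A = 1/(1 − 0.581) = 2.387.
ΔT = 5.94 × 2.387 = 14.18 °C.

14.18 °C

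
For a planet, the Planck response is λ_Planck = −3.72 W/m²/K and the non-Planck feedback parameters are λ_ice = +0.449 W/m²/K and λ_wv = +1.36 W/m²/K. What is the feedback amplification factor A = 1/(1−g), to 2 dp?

Convert to gains: g_ice = 0.449/3.72 = 0.1207; g_wv = 1.36/3.72 = 0.3656.
Total gain g = 0.4863.
A = 1/(1 − 0.4863) = 1.95.

1.95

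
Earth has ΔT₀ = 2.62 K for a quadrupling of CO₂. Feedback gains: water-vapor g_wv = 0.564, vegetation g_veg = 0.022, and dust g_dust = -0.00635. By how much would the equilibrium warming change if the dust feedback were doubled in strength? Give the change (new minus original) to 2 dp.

-0.09 K

Original: g = 0.57965, ΔT = 2.62/(1−0.57965) = 6.2329 K.
With doubled dust: g' = 0.5733, ΔT' = 2.62/(1−0.5733) = 6.1401 K.
Change = 6.1401 − 6.2329 = -0.09 K.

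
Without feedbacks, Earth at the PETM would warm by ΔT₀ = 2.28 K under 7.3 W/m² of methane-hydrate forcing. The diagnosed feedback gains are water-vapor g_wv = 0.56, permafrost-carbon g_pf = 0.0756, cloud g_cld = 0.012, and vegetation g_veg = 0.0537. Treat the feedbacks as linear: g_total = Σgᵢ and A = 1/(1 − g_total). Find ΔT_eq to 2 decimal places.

Total gain g = 0.56 + 0.0756 + 0.012 + 0.0537 = 0.7013.
Amplification A = 1/(1 − 0.7013) = 3.348.
ΔT = 2.28 × 3.348 = 7.63 K.

7.63 K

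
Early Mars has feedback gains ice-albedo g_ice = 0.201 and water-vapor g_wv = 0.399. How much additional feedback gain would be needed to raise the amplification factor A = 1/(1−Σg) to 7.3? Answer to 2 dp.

Current total gain = 0.6.
Target gain for A = 7.3: g* = 1 − 1/7.3 = 0.863.
Additional gain needed = 0.863 − 0.6 = 0.26.

0.26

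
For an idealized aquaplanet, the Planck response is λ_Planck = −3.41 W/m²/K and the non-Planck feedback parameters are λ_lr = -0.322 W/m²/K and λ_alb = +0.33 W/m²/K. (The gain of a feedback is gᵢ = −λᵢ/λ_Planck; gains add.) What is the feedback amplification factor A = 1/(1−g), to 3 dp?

1.002

Convert to gains: g_lr = -0.322/3.41 = -0.09443; g_alb = 0.33/3.41 = 0.09677.
Total gain g = 0.00234.
A = 1/(1 − 0.00234) = 1.002.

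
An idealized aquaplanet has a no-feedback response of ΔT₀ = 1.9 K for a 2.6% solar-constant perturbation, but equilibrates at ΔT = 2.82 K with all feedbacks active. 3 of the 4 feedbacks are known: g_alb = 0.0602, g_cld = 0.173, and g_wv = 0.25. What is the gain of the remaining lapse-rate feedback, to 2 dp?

-0.16

Amplification A = ΔT/ΔT₀ = 2.82/1.9 = 1.484.
Total gain g = 1 − 1/A = 1 − 1/1.484 = 0.3261.
Known gains sum to 0.0602 + 0.173 + 0.25 = 0.4832.
g_lr = 0.3261 − 0.4832 = -0.16.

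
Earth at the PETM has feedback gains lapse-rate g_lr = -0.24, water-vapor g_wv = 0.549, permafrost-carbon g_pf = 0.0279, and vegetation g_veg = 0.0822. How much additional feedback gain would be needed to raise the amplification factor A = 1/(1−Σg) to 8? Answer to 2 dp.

0.46

Current total gain = 0.4191.
Target gain for A = 8: g* = 1 − 1/8 = 0.875.
Additional gain needed = 0.875 − 0.4191 = 0.46.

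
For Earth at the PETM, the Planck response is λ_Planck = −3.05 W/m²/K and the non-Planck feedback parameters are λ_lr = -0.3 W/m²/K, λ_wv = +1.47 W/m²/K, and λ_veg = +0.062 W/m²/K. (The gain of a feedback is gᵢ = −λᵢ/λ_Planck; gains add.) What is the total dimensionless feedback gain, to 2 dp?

0.40

Convert to gains: g_lr = -0.3/3.05 = -0.09836; g_wv = 1.47/3.05 = 0.482; g_veg = 0.062/3.05 = 0.02033.
Total gain g = 0.40397.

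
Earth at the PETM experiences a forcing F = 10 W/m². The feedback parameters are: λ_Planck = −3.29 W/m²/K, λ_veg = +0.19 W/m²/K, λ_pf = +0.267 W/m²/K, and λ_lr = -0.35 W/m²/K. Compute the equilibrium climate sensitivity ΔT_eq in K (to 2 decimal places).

Net feedback parameter λ = (−3.29) + (+0.19) + (+0.267) + (-0.35) = -3.183 W/m²/K.
ΔT = −F/λ = −10/(-3.183) = 3.14 K.

3.14 K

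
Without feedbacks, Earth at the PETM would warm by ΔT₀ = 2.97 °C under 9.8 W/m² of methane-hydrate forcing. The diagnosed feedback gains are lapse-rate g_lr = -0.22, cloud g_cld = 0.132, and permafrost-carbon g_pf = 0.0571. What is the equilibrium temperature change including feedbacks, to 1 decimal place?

2.9 °C

Total gain g = -0.22 + 0.132 + 0.0571 = -0.0309.
Amplification A = 1/(1 + 0.0309) = 0.97.
ΔT = 2.97 × 0.97 = 2.9 °C.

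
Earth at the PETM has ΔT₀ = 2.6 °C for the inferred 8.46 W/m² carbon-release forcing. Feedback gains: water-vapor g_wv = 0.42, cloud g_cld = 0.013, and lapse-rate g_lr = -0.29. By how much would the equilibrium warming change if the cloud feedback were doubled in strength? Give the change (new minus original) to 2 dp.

0.05 °C

Original: g = 0.143, ΔT = 2.6/(1−0.143) = 3.0338 °C.
With doubled cloud: g' = 0.156, ΔT' = 2.6/(1−0.156) = 3.0806 °C.
Change = 3.0806 − 3.0338 = 0.05 °C.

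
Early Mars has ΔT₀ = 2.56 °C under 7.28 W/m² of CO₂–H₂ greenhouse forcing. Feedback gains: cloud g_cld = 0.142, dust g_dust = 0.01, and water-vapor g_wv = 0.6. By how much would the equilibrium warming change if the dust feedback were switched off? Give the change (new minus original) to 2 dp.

Original: g = 0.752, ΔT = 2.56/(1−0.752) = 10.3226 °C.
Without dust: g' = 0.742, ΔT' = 2.56/(1−0.742) = 9.9225 °C.
Change = 9.9225 − 10.3226 = -0.40 °C.

-0.40 °C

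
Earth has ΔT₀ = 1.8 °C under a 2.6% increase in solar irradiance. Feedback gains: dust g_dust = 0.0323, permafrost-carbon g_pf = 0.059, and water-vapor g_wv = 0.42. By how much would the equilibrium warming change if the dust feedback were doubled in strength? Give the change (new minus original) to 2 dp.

Original: g = 0.5113, ΔT = 1.8/(1−0.5113) = 3.6832 °C.
With doubled dust: g' = 0.5436, ΔT' = 1.8/(1−0.5436) = 3.9439 °C.
Change = 3.9439 − 3.6832 = 0.26 °C.

0.26 °C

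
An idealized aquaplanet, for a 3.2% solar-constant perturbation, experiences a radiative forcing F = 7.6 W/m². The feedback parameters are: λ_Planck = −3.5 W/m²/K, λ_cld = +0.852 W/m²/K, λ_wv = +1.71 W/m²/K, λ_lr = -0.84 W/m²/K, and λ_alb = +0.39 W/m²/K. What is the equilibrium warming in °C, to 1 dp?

Net feedback parameter λ = (−3.5) + (+0.852) + (+1.71) + (-0.84) + (+0.39) = -1.388 W/m²/K.
ΔT = −F/λ = −7.6/(-1.388) = 5.5 °C.

5.5 °C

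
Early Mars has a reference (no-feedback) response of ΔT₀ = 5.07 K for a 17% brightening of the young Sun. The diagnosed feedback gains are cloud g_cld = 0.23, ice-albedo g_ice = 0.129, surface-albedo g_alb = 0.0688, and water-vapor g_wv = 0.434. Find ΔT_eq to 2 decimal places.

36.69 K

Total gain g = 0.23 + 0.129 + 0.0688 + 0.434 = 0.8618.
Amplification A = 1/(1 − 0.8618) = 7.236.
ΔT = 5.07 × 7.236 = 36.69 K.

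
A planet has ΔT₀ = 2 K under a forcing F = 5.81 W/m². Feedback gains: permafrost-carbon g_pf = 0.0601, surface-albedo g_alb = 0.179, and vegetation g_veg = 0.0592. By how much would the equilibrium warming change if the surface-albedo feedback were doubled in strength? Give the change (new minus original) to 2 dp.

Original: g = 0.2983, ΔT = 2/(1−0.2983) = 2.8502 K.
With doubled surface-albedo: g' = 0.4773, ΔT' = 2/(1−0.4773) = 3.8263 K.
Change = 3.8263 − 2.8502 = 0.98 K.

0.98 K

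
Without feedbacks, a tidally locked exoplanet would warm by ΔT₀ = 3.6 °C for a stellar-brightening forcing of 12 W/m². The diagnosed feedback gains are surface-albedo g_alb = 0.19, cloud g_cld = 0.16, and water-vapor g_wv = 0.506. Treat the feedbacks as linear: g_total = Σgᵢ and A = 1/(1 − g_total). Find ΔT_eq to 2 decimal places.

Total gain g = 0.19 + 0.16 + 0.506 = 0.856.
Amplification A = 1/(1 − 0.856) = 6.944.
ΔT = 3.6 × 6.944 = 25.00 °C.

25.00 °C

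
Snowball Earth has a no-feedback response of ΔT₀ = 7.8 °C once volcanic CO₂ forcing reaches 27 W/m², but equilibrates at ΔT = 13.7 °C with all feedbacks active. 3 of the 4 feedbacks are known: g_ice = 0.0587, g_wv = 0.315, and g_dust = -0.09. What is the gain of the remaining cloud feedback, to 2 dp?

0.15

Amplification A = ΔT/ΔT₀ = 13.7/7.8 = 1.756.
Total gain g = 1 − 1/A = 1 − 1/1.756 = 0.4305.
Known gains sum to 0.0587 + 0.315 − 0.09 = 0.2837.
g_cld = 0.4305 − 0.2837 = 0.15.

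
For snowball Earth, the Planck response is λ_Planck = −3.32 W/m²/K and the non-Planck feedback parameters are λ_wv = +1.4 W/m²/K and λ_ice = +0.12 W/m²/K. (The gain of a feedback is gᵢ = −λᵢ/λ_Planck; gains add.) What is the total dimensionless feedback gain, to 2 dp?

Convert to gains: g_wv = 1.4/3.32 = 0.4217; g_ice = 0.12/3.32 = 0.03614.
Total gain g = 0.45784.

0.46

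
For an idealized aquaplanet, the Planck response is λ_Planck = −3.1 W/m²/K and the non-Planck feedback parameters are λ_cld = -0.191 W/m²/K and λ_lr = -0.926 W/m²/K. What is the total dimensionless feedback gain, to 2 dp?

-0.36

Convert to gains: g_cld = -0.191/3.1 = -0.06161; g_lr = -0.926/3.1 = -0.2987.
Total gain g = -0.36031.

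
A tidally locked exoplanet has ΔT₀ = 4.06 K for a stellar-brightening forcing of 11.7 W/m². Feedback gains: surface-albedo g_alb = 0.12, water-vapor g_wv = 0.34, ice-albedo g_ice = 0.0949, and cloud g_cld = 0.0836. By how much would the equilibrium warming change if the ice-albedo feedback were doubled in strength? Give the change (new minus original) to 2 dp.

Original: g = 0.6385, ΔT = 4.06/(1−0.6385) = 11.2310 K.
With doubled ice-albedo: g' = 0.7334, ΔT' = 4.06/(1−0.7334) = 15.2288 K.
Change = 15.2288 − 11.2310 = 4.00 K.

4.00 K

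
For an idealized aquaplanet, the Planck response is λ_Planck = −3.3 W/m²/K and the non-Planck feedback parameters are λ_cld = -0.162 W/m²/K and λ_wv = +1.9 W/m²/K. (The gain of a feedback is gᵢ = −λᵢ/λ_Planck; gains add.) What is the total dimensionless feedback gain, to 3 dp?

0.527

Convert to gains: g_cld = -0.162/3.3 = -0.04909; g_wv = 1.9/3.3 = 0.5758.
Total gain g = 0.52671.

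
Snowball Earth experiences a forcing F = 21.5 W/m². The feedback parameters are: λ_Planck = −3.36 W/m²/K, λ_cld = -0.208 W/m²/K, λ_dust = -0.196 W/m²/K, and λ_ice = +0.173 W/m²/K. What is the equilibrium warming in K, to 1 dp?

6.0 K

Net feedback parameter λ = (−3.36) + (-0.208) + (-0.196) + (+0.173) = -3.591 W/m²/K.
ΔT = −F/λ = −21.5/(-3.591) = 6.0 K.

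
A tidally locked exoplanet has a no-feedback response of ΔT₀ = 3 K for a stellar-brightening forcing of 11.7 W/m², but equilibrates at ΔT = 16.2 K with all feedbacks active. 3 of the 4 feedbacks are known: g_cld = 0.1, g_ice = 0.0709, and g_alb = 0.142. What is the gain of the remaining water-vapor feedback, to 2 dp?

Amplification A = ΔT/ΔT₀ = 16.2/3 = 5.4.
Total gain g = 1 − 1/A = 1 − 1/5.4 = 0.8148.
Known gains sum to 0.1 + 0.0709 + 0.142 = 0.3129.
g_wv = 0.8148 − 0.3129 = 0.50.

0.50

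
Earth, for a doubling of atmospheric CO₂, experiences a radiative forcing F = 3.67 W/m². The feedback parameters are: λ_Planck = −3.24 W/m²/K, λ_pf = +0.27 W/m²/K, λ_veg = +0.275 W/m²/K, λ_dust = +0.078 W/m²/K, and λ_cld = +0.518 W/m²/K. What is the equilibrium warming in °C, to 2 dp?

1.75 °C

Net feedback parameter λ = (−3.24) + (+0.27) + (+0.275) + (+0.078) + (+0.518) = -2.099 W/m²/K.
ΔT = −F/λ = −3.67/(-2.099) = 1.75 °C.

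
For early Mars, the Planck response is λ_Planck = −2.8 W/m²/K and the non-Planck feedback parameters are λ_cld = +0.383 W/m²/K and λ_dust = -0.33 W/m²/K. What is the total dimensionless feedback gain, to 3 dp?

Convert to gains: g_cld = 0.383/2.8 = 0.1368; g_dust = -0.33/2.8 = -0.1179.
Total gain g = 0.0189.

0.019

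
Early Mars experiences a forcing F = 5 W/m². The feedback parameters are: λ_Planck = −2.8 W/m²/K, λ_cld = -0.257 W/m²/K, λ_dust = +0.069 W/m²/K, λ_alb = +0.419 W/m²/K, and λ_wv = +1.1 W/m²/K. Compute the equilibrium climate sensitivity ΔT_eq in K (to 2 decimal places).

3.40 K

Net feedback parameter λ = (−2.8) + (-0.257) + (+0.069) + (+0.419) + (+1.1) = -1.469 W/m²/K.
ΔT = −F/λ = −5/(-1.469) = 3.40 K.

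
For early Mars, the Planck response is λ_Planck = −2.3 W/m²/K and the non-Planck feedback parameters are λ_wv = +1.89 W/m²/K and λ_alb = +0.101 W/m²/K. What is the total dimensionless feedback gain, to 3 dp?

Convert to gains: g_wv = 1.89/2.3 = 0.8217; g_alb = 0.101/2.3 = 0.04391.
Total gain g = 0.86561.

0.866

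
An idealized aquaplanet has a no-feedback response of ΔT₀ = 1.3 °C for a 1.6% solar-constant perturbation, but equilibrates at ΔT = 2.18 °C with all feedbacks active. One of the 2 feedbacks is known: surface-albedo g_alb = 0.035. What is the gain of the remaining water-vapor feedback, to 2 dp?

0.37

Amplification A = ΔT/ΔT₀ = 2.18/1.3 = 1.677.
Total gain g = 1 − 1/A = 1 − 1/1.677 = 0.4037.
The known gain is 0.035.
g_wv = 0.4037 − 0.035 = 0.37.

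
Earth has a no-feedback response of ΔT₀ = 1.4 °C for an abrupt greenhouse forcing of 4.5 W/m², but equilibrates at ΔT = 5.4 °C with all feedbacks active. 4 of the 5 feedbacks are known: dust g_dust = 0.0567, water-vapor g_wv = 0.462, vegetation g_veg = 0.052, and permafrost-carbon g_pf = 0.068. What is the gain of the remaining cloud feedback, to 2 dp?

Amplification A = ΔT/ΔT₀ = 5.4/1.4 = 3.857.
Total gain g = 1 − 1/A = 1 − 1/3.857 = 0.7407.
Known gains sum to 0.0567 + 0.462 + 0.052 + 0.068 = 0.6387.
g_cld = 0.7407 − 0.6387 = 0.10.

0.10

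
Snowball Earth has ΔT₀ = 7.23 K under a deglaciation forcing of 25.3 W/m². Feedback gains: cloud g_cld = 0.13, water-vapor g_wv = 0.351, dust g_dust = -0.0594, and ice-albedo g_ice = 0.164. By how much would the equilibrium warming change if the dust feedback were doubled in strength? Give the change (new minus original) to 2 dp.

-2.19 K

Original: g = 0.5856, ΔT = 7.23/(1−0.5856) = 17.4469 K.
With doubled dust: g' = 0.5262, ΔT' = 7.23/(1−0.5262) = 15.2596 K.
Change = 15.2596 − 17.4469 = -2.19 K.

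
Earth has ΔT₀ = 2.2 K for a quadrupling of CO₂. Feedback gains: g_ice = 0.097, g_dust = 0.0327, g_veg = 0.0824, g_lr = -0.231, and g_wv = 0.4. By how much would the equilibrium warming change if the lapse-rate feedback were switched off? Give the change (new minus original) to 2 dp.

2.12 K

Original: g = 0.3811, ΔT = 2.2/(1−0.3811) = 3.5547 K.
Without lapse-rate: g' = 0.6121, ΔT' = 2.2/(1−0.6121) = 5.6716 K.
Change = 5.6716 − 3.5547 = 2.12 K.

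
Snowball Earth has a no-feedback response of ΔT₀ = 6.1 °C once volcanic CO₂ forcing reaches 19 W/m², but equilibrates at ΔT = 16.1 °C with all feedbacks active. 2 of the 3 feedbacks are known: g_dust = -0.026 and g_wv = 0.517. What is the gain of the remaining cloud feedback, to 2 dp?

Amplification A = ΔT/ΔT₀ = 16.1/6.1 = 2.639.
Total gain g = 1 − 1/A = 1 − 1/2.639 = 0.6211.
Known gains sum to -0.026 + 0.517 = 0.491.
g_cld = 0.6211 − 0.491 = 0.13.

0.13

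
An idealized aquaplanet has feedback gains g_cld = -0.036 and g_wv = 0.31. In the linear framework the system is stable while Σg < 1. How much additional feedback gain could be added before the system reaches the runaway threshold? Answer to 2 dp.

0.73

Current total gain = -0.036 + 0.31 = 0.274.
Margin to runaway = 1 − 0.274 = 0.73.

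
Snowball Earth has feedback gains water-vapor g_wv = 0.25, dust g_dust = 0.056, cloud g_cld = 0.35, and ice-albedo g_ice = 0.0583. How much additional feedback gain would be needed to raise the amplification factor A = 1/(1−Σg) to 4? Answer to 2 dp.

Current total gain = 0.7143.
Target gain for A = 4: g* = 1 − 1/4 = 0.75.
Additional gain needed = 0.75 − 0.7143 = 0.04.

0.04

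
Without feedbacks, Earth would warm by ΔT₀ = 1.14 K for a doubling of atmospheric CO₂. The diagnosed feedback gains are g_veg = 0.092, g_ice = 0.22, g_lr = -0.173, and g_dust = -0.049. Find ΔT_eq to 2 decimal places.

Total gain g = 0.092 + 0.22 − 0.173 − 0.049 = 0.09.
Amplification A = 1/(1 − 0.09) = 1.099.
ΔT = 1.14 × 1.099 = 1.25 K.

1.25 K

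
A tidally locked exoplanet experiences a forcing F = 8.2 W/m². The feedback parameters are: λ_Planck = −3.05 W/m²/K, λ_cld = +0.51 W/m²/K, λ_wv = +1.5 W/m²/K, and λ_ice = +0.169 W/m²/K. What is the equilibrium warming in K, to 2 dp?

9.41 K

Net feedback parameter λ = (−3.05) + (+0.51) + (+1.5) + (+0.169) = -0.871 W/m²/K.
ΔT = −F/λ = −8.2/(-0.871) = 9.41 K.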